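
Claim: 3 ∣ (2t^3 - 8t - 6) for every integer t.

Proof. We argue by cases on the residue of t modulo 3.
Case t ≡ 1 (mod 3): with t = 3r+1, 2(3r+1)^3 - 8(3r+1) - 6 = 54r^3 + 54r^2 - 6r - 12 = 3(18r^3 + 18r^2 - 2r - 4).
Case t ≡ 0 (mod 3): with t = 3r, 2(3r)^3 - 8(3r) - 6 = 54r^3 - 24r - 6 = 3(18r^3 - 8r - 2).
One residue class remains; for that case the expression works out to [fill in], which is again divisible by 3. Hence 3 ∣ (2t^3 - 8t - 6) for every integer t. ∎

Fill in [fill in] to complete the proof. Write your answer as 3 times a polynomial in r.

3(18r^3 + 36r^2 + 16r - 2)

Only t ≡ 2 (mod 3) is unaccounted for. Put t = 3r+2:
2(3r+2)^3 - 8(3r+2) - 6 expands to 54r^3 + 108r^2 + 48r - 6,
and factoring out 3 leaves 3(18r^3 + 36r^2 + 16r - 2).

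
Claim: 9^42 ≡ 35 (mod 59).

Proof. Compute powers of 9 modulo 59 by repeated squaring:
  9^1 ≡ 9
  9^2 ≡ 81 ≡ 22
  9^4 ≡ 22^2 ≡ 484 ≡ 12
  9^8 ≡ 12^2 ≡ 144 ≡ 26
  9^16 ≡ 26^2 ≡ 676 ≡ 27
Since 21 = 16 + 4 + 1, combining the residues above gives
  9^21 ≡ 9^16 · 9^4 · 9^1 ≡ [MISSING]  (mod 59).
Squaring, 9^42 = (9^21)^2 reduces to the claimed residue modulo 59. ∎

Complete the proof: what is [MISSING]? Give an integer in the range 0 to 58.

Multiply the listed residues: 27 · 12 · 9 = 324 → 2916.
Reducing modulo 59: 2916 = 49·59 + 25, so 9^21 ≡ 25.

25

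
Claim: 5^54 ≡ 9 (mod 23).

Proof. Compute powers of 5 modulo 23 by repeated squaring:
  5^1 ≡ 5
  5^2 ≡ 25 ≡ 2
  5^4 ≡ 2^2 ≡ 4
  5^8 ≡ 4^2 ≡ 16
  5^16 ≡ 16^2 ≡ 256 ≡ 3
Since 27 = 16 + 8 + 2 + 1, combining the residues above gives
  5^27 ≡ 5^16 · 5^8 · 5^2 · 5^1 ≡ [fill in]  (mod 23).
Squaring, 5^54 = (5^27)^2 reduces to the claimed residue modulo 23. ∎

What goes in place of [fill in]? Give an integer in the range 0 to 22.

5^16 · 5^8 · 5^2 · 5^1 ≡ 3 · 16 · 2 · 5 = 480.
480 mod 23 = 20, so 5^27 ≡ 20 (mod 23).

20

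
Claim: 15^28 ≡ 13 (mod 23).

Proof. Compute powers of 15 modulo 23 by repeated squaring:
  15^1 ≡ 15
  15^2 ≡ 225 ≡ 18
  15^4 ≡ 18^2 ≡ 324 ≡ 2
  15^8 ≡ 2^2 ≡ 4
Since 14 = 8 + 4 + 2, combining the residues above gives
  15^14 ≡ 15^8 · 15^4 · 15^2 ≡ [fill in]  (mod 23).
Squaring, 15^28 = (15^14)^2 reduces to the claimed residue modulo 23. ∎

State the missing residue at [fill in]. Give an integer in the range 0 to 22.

6

Multiply the listed residues: 4 · 2 · 18 = 8 → 144.
Reducing modulo 23: 144 = 6·23 + 6, so 15^14 ≡ 6.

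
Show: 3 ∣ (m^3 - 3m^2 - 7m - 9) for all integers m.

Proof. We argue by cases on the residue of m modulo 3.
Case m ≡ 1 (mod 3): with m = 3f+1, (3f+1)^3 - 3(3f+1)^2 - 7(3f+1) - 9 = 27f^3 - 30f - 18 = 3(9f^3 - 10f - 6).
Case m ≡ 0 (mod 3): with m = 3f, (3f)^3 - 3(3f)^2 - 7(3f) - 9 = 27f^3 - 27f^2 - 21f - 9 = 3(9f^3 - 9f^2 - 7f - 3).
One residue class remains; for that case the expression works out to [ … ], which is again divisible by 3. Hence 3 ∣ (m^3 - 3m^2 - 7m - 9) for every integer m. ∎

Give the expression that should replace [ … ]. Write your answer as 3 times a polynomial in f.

3(9f^3 + 9f^2 - 7f - 9)

The residues treated are {1, 0}, so the missing case is m ≡ 2 (mod 3); write m = 3f+2.
Then (3f+2)^3 - 3(3f+2)^2 - 7(3f+2) - 9 = 27f^3 + 27f^2 - 21f - 27 = 3(9f^3 + 9f^2 - 7f - 9).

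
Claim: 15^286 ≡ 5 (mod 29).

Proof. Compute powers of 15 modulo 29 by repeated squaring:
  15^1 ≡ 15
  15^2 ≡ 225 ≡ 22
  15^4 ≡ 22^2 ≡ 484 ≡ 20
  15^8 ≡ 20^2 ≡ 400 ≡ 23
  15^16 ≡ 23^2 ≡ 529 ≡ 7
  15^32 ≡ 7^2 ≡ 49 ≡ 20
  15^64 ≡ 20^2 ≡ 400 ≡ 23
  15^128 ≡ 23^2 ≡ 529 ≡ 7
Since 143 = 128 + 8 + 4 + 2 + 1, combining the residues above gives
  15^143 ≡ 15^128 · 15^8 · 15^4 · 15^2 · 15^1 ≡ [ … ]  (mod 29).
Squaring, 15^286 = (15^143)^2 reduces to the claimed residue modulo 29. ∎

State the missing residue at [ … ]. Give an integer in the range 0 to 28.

11

15^128 · 15^8 · 15^4 · 15^2 · 15^1 ≡ 7 · 23 · 20 · 22 · 15 = 1062600.
1062600 mod 29 = 11, so 15^143 ≡ 11 (mod 29).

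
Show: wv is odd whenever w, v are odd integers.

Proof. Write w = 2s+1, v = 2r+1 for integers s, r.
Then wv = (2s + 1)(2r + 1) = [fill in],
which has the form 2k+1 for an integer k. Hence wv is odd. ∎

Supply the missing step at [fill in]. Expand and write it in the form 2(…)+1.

2(2rs + r + s) + 1

(2s + 1)(2r + 1) = 4rs + 2r + 2s + 1
= 2(2rs + r + s) + 1.
Since 2rs + r + s is an integer, the product is of the form 2k+1 for an integer k.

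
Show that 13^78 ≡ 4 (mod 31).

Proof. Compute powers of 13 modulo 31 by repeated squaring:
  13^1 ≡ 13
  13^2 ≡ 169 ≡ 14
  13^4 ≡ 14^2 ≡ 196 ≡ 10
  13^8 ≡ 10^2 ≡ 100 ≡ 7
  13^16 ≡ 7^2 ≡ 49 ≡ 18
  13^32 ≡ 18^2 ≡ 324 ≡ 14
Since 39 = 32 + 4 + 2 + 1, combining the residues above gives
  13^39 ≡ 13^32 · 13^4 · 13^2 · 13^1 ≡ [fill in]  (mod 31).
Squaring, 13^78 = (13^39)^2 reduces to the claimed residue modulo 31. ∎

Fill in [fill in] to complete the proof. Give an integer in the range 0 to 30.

13^32 · 13^4 · 13^2 · 13^1 ≡ 14 · 10 · 14 · 13 = 25480.
25480 mod 31 = 29, so 13^39 ≡ 29 (mod 31).

29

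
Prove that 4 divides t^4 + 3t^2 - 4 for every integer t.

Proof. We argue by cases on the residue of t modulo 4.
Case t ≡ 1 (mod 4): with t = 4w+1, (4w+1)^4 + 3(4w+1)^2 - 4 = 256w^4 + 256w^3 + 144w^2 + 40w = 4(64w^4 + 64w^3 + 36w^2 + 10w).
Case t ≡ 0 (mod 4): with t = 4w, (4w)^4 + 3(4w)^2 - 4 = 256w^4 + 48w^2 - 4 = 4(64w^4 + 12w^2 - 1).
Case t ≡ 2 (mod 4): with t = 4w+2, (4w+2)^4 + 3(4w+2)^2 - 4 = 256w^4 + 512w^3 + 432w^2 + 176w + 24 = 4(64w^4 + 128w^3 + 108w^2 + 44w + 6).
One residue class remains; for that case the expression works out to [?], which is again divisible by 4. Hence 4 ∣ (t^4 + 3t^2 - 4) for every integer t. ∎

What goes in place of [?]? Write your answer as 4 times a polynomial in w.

4(64w^4 + 192w^3 + 228w^2 + 126w + 26)

The residues treated are {1, 0, 2}, so the missing case is t ≡ 3 (mod 4); write t = 4w+3.
Then (4w+3)^4 + 3(4w+3)^2 - 4 = 256w^4 + 768w^3 + 912w^2 + 504w + 104 = 4(64w^4 + 192w^3 + 228w^2 + 126w + 26).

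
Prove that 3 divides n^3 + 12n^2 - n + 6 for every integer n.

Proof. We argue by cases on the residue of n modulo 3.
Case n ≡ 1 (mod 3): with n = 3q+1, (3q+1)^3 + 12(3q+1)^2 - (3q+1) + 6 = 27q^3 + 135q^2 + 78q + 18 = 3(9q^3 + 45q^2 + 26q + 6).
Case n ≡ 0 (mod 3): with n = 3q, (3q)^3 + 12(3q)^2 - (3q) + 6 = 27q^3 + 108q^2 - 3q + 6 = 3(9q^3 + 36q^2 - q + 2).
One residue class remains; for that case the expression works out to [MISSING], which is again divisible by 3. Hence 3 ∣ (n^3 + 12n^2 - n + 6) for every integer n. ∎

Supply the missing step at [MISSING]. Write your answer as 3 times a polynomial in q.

3(9q^3 + 54q^2 + 59q + 20)

The residues treated are {1, 0}, so the missing case is n ≡ 2 (mod 3); write n = 3q+2.
Then (3q+2)^3 + 12(3q+2)^2 - (3q+2) + 6 = 27q^3 + 162q^2 + 177q + 60 = 3(9q^3 + 54q^2 + 59q + 20).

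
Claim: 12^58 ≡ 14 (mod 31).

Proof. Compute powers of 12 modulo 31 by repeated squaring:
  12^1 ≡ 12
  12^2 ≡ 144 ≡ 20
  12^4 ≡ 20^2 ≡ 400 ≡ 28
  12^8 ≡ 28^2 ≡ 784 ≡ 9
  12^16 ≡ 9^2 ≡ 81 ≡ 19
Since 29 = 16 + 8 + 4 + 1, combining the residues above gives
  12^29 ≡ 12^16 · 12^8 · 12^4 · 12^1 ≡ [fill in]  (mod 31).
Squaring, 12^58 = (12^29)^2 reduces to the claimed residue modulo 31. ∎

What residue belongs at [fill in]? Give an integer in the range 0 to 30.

13

12^16 · 12^8 · 12^4 · 12^1 ≡ 19 · 9 · 28 · 12 = 57456.
57456 mod 31 = 13, so 12^29 ≡ 13 (mod 31).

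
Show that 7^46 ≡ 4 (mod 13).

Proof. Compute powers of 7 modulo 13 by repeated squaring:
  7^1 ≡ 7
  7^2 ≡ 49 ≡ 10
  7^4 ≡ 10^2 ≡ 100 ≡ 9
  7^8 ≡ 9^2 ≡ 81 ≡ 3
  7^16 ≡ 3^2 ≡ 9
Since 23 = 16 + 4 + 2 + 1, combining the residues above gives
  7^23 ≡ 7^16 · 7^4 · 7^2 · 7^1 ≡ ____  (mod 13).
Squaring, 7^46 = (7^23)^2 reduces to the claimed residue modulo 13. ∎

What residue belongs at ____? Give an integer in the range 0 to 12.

2

Multiply the listed residues: 9 · 9 · 10 · 7 = 81 → 810 → 5670.
Reducing modulo 13: 5670 = 436·13 + 2, so 7^23 ≡ 2.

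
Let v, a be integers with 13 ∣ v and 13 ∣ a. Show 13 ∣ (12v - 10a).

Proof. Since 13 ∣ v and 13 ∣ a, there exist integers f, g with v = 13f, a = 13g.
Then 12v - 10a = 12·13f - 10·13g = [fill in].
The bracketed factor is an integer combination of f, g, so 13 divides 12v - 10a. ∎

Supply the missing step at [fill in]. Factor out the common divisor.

Each term has a factor of 13: 12·13f - 10·13g = 13·(12f - 10g).
Since 12f - 10g is an integer, 13 ∣ (12v - 10a).

13(12f - 10g)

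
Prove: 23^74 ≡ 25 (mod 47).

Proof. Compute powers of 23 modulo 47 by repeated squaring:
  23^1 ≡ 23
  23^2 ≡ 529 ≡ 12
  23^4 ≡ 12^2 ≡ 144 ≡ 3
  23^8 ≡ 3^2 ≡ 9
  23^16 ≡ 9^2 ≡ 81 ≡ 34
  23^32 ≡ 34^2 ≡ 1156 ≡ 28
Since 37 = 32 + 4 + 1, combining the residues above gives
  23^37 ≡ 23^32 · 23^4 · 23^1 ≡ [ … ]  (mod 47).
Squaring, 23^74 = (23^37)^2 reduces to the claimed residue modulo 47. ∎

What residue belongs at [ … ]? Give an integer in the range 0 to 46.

5

Multiply the listed residues: 28 · 3 · 23 = 84 → 1932.
Reducing modulo 47: 1932 = 41·47 + 5, so 23^37 ≡ 5.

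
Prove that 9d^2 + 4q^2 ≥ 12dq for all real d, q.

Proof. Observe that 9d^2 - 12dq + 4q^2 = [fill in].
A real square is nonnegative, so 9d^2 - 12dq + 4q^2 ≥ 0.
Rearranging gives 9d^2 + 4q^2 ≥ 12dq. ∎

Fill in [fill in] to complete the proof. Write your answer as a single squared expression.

9d^2 - 12dq + 4q^2 is a perfect-square trinomial: the outer terms are (3d)^2 and (2q)^2, and the cross term is -2·3d·2q.
So 9d^2 - 12dq + 4q^2 = (3d - 2q)^2 ≥ 0.

(3d - 2q)^2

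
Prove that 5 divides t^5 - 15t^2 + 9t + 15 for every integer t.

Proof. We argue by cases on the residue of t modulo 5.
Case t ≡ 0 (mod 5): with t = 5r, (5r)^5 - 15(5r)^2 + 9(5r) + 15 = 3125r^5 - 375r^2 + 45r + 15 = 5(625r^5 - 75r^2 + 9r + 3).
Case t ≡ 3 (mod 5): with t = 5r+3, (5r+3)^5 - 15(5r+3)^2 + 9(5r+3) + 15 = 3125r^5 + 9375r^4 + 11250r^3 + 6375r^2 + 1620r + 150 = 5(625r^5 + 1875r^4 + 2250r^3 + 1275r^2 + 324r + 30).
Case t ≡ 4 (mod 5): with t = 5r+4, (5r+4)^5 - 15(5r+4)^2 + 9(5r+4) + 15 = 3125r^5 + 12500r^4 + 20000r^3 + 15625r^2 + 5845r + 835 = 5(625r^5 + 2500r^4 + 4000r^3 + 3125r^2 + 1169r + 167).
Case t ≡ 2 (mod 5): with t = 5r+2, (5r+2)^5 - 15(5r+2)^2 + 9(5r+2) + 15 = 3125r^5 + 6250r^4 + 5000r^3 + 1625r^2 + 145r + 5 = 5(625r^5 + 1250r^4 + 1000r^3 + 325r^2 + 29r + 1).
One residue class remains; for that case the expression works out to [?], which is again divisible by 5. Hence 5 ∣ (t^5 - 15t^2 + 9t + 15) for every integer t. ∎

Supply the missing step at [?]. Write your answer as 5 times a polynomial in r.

The residues treated are {0, 3, 4, 2}, so the missing case is t ≡ 1 (mod 5); write t = 5r+1.
Then (5r+1)^5 - 15(5r+1)^2 + 9(5r+1) + 15 = 3125r^5 + 3125r^4 + 1250r^3 - 125r^2 - 80r + 10 = 5(625r^5 + 625r^4 + 250r^3 - 25r^2 - 16r + 2).

5(625r^5 + 625r^4 + 250r^3 - 25r^2 - 16r + 2)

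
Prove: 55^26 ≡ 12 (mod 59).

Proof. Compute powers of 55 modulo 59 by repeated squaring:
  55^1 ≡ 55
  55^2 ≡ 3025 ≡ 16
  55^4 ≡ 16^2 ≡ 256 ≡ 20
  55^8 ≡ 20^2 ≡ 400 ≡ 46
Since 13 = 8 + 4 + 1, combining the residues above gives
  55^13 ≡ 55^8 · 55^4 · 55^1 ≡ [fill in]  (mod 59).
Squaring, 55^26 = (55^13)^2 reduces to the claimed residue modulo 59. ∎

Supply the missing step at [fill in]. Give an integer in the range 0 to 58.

37

55^8 · 55^4 · 55^1 ≡ 46 · 20 · 55 = 50600.
50600 mod 59 = 37, so 55^13 ≡ 37 (mod 59).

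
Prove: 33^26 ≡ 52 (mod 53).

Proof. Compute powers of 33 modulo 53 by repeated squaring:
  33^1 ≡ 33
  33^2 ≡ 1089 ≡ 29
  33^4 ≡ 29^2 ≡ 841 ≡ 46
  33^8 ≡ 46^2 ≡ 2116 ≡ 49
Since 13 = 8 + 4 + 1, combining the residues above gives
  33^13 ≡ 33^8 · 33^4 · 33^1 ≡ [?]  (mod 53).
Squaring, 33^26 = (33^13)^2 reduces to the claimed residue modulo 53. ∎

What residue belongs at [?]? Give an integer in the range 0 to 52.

33^8 · 33^4 · 33^1 ≡ 49 · 46 · 33 = 74382.
74382 mod 53 = 23, so 33^13 ≡ 23 (mod 53).

23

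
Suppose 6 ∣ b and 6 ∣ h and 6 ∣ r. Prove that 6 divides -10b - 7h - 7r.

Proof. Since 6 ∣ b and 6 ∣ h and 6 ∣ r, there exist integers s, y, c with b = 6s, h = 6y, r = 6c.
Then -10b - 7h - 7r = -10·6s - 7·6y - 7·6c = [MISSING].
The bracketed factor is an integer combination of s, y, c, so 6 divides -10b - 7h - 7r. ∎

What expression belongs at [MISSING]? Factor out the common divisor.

Each term has a factor of 6: -10·6s - 7·6y - 7·6c = 6·(-7c - 10s - 7y).
Since -7c - 10s - 7y is an integer, 6 ∣ (-10b - 7h - 7r).

6(-7c - 10s - 7y)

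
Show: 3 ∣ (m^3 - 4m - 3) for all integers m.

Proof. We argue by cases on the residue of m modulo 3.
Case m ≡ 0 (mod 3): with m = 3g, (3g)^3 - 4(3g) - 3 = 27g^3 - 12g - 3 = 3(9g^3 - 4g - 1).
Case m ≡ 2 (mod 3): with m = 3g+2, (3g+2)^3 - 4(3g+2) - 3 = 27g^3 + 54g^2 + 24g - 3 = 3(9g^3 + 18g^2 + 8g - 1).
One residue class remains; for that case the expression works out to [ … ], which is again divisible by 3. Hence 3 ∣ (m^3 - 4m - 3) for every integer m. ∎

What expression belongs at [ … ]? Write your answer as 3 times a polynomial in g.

The residues treated are {0, 2}, so the missing case is m ≡ 1 (mod 3); write m = 3g+1.
Then (3g+1)^3 - 4(3g+1) - 3 = 27g^3 + 27g^2 - 3g - 6 = 3(9g^3 + 9g^2 - g - 2).

3(9g^3 + 9g^2 - g - 2)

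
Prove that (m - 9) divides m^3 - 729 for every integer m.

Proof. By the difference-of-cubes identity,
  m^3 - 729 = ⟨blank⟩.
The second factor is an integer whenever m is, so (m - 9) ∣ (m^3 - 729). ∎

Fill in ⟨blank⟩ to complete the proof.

a^3 - b^3 = (a - b)(a^2 + ab + b^2). With a = m, b = 9:
m^3 - 729 = (m - 9)(m^2 + 9m + 81).

(m - 9)(m^2 + 9m + 81)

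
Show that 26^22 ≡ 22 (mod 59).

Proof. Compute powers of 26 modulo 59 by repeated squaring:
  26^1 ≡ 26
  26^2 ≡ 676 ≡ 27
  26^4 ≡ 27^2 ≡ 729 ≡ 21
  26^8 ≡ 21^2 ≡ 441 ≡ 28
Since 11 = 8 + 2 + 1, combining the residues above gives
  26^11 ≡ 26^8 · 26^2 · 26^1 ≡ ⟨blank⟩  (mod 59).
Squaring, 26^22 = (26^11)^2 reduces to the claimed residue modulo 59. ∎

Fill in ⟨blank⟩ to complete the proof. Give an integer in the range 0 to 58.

9

Multiply the listed residues: 28 · 27 · 26 = 756 → 19656.
Reducing modulo 59: 19656 = 333·59 + 9, so 26^11 ≡ 9.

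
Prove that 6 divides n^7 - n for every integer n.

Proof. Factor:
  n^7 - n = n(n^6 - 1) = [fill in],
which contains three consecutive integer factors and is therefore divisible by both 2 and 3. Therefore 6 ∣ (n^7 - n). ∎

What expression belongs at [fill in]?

(n - 1)n(n + 1)(n^4 + n^2 + 1)

n^6 - 1 = (n^2 - 1)(n^4 + n^2 + 1), and n^2 - 1 = (n-1)(n+1).
So n(n^6 - 1) = (n - 1)n(n + 1)(n^4 + n^2 + 1).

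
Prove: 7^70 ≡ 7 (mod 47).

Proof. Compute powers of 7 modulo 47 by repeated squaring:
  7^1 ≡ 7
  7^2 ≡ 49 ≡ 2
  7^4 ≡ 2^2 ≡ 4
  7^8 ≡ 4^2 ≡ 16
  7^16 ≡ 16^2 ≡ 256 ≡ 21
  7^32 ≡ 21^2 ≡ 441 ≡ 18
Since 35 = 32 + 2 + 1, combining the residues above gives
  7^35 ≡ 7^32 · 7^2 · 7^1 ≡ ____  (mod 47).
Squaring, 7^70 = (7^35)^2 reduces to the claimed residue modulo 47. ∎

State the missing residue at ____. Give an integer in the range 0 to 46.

7^32 · 7^2 · 7^1 ≡ 18 · 2 · 7 = 252.
252 mod 47 = 17, so 7^35 ≡ 17 (mod 47).

17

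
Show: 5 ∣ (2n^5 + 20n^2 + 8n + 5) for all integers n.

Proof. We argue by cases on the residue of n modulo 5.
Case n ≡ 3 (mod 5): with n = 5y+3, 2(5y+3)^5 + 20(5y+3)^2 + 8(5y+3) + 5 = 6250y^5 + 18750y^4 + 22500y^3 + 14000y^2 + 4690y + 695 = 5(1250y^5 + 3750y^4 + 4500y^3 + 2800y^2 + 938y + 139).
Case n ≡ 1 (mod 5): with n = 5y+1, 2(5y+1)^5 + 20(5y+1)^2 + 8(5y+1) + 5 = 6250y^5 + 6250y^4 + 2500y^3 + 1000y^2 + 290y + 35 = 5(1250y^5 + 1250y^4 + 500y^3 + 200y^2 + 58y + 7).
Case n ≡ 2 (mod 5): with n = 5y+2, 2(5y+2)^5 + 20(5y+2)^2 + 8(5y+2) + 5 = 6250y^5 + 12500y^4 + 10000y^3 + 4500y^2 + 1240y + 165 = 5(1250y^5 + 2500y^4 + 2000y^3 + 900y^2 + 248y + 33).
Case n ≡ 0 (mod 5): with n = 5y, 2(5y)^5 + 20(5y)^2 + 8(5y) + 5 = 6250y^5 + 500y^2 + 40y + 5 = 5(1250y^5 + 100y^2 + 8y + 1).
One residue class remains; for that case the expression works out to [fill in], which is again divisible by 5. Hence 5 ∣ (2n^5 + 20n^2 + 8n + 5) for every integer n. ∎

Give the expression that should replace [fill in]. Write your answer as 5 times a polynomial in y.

5(1250y^5 + 5000y^4 + 8000y^3 + 6500y^2 + 2728y + 481)

Only n ≡ 4 (mod 5) is unaccounted for. Put n = 5y+4:
2(5y+4)^5 + 20(5y+4)^2 + 8(5y+4) + 5 expands to 6250y^5 + 25000y^4 + 40000y^3 + 32500y^2 + 13640y + 2405,
and factoring out 5 leaves 5(1250y^5 + 5000y^4 + 8000y^3 + 6500y^2 + 2728y + 481).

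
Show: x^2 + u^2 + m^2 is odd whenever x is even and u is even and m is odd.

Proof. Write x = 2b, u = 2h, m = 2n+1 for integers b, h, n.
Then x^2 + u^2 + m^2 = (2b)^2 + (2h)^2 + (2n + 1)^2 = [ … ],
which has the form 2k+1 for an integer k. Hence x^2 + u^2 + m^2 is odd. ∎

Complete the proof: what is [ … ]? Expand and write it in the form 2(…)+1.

2(2b^2 + 2h^2 + 2n^2 + 2n) + 1

Expanding: (2b)^2 + (2h)^2 + (2n + 1)^2 = 4b^2 + 4h^2 + 4n^2 + 4n + 1.
Every term except the constant is even, so this is 2(2b^2 + 2h^2 + 2n^2 + 2n) + 1,
and 2b^2 + 2h^2 + 2n^2 + 2n ∈ ℤ gives the required form.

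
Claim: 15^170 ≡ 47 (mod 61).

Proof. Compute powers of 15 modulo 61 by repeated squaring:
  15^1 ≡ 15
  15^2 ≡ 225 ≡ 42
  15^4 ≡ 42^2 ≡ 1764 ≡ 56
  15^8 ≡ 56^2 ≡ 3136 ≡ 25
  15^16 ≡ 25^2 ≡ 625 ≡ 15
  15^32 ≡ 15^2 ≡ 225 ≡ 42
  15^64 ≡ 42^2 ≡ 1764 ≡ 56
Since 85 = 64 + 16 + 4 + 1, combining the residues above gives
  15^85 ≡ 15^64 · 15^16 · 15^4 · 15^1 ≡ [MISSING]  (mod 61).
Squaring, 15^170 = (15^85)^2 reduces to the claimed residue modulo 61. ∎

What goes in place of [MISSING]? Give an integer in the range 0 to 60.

13

15^64 · 15^16 · 15^4 · 15^1 ≡ 56 · 15 · 56 · 15 = 705600.
705600 mod 61 = 13, so 15^85 ≡ 13 (mod 61).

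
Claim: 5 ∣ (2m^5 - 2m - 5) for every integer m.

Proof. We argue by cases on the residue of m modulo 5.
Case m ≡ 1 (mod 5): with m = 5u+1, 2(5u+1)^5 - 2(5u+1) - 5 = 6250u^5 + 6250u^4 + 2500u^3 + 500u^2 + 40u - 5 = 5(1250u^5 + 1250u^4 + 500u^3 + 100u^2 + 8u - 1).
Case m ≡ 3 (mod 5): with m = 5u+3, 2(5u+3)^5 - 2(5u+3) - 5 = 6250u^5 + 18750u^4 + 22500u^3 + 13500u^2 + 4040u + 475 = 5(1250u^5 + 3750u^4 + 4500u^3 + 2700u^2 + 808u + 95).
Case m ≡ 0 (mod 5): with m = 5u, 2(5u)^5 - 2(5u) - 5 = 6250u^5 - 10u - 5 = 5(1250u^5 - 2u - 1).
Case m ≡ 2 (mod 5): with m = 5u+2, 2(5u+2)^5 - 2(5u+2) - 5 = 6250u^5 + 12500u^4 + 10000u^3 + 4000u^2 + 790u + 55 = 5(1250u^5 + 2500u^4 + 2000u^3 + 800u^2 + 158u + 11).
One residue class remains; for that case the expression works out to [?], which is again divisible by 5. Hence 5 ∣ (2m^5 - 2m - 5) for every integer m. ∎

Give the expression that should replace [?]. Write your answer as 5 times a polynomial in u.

5(1250u^5 + 5000u^4 + 8000u^3 + 6400u^2 + 2558u + 407)

The residues treated are {1, 3, 0, 2}, so the missing case is m ≡ 4 (mod 5); write m = 5u+4.
Then 2(5u+4)^5 - 2(5u+4) - 5 = 6250u^5 + 25000u^4 + 40000u^3 + 32000u^2 + 12790u + 2035 = 5(1250u^5 + 5000u^4 + 8000u^3 + 6400u^2 + 2558u + 407).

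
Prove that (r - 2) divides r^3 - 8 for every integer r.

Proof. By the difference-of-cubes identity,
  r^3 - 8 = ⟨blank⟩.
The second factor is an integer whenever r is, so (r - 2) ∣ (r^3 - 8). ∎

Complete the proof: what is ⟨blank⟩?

Polynomial division of r^3 - 8 by r - 2 leaves remainder 0 and quotient r^2 + 2r + 4.
Hence r^3 - 8 = (r - 2)(r^2 + 2r + 4).

(r - 2)(r^2 + 2r + 4)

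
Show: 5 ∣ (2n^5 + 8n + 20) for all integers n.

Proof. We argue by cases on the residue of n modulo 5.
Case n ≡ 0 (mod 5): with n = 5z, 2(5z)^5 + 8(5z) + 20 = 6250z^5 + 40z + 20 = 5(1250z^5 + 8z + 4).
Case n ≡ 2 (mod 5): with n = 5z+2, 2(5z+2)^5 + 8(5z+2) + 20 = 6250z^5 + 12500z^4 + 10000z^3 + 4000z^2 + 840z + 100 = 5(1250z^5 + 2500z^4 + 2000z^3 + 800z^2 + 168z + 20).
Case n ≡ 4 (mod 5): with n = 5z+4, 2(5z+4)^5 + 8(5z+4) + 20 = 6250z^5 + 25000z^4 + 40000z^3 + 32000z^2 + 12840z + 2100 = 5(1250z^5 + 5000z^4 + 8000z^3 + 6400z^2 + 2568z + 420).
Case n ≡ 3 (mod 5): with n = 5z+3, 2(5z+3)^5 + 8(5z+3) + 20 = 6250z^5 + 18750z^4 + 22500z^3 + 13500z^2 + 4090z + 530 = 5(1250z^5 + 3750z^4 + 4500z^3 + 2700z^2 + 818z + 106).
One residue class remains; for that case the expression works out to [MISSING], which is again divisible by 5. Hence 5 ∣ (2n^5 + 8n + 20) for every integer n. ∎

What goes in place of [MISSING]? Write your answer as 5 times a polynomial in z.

5(1250z^5 + 1250z^4 + 500z^3 + 100z^2 + 18z + 6)

Only n ≡ 1 (mod 5) is unaccounted for. Put n = 5z+1:
2(5z+1)^5 + 8(5z+1) + 20 expands to 6250z^5 + 6250z^4 + 2500z^3 + 500z^2 + 90z + 30,
and factoring out 5 leaves 5(1250z^5 + 1250z^4 + 500z^3 + 100z^2 + 18z + 6).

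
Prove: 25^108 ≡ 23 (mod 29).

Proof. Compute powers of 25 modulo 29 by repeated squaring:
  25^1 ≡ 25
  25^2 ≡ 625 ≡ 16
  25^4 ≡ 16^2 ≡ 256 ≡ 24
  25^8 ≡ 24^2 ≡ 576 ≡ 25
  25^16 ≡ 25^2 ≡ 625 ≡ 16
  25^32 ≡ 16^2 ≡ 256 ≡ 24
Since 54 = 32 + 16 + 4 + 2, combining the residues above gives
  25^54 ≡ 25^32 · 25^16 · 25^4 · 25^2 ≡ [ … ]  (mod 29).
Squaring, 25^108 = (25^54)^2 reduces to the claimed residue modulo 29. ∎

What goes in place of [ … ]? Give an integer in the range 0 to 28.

25^32 · 25^16 · 25^4 · 25^2 ≡ 24 · 16 · 24 · 16 = 147456.
147456 mod 29 = 20, so 25^54 ≡ 20 (mod 29).

20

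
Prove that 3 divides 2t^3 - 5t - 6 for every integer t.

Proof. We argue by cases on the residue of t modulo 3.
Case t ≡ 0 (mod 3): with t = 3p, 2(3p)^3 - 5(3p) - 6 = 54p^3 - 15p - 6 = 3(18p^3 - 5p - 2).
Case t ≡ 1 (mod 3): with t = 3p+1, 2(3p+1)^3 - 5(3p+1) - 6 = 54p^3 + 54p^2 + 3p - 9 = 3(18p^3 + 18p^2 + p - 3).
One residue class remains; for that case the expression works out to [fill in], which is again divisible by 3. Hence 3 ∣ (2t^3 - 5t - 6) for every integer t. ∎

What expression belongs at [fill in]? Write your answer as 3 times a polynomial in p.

The residues treated are {0, 1}, so the missing case is t ≡ 2 (mod 3); write t = 3p+2.
Then 2(3p+2)^3 - 5(3p+2) - 6 = 54p^3 + 108p^2 + 57p = 3(18p^3 + 36p^2 + 19p).

3(18p^3 + 36p^2 + 19p)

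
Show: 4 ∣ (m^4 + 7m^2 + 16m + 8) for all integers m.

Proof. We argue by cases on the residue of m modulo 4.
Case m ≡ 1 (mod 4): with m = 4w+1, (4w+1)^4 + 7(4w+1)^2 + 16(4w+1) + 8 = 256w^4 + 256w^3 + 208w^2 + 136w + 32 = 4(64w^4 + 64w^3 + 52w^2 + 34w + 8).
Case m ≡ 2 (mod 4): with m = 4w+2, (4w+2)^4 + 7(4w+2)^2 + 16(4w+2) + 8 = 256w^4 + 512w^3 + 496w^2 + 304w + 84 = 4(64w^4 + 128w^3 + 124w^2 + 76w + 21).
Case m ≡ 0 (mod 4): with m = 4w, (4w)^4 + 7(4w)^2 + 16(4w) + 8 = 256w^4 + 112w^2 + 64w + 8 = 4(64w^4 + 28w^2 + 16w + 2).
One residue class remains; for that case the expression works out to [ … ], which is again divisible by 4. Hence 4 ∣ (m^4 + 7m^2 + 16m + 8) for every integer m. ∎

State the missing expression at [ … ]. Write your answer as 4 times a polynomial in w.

Only m ≡ 3 (mod 4) is unaccounted for. Put m = 4w+3:
(4w+3)^4 + 7(4w+3)^2 + 16(4w+3) + 8 expands to 256w^4 + 768w^3 + 976w^2 + 664w + 200,
and factoring out 4 leaves 4(64w^4 + 192w^3 + 244w^2 + 166w + 50).

4(64w^4 + 192w^3 + 244w^2 + 166w + 50)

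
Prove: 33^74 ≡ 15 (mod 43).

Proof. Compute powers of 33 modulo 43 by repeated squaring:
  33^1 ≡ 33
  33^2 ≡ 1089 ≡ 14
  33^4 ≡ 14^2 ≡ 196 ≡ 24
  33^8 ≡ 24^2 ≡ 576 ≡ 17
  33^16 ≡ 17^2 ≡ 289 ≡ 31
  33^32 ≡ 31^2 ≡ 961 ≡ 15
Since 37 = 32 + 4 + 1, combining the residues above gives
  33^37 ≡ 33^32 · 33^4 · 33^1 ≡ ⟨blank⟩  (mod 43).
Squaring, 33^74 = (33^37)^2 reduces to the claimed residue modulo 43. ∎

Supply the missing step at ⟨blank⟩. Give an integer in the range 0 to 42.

33^32 · 33^4 · 33^1 ≡ 15 · 24 · 33 = 11880.
11880 mod 43 = 12, so 33^37 ≡ 12 (mod 43).

12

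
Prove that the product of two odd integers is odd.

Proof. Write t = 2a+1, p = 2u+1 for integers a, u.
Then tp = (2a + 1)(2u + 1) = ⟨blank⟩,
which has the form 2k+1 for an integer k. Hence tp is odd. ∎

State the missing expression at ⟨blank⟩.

2(2au + a + u) + 1

Expanding: (2a + 1)(2u + 1) = 4au + 2a + 2u + 1.
Every term except the constant is even, so this is 2(2au + a + u) + 1,
and 2au + a + u ∈ ℤ gives the required form.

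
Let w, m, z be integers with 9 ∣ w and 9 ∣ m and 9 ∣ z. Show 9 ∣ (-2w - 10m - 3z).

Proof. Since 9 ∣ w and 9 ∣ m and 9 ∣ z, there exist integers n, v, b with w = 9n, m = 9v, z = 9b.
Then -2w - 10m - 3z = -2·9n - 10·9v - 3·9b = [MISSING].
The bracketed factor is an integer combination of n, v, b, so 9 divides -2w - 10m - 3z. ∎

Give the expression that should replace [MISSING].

9(-3b - 2n - 10v)

Pull the common 9 out of every term: -2·9n - 10·9v - 3·9b = 9(-3b - 2n - 10v).
-3b - 2n - 10v is an integer, which exhibits the divisibility.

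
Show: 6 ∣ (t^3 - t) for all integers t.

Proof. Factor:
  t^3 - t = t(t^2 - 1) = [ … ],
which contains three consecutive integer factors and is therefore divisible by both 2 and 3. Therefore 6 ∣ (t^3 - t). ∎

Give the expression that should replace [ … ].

(t - 1)t(t + 1)

t(t^2 - 1) = t(t - 1)(t + 1) = (t - 1)t(t + 1).
These three factors are consecutive integers, so their product is divisible by 6.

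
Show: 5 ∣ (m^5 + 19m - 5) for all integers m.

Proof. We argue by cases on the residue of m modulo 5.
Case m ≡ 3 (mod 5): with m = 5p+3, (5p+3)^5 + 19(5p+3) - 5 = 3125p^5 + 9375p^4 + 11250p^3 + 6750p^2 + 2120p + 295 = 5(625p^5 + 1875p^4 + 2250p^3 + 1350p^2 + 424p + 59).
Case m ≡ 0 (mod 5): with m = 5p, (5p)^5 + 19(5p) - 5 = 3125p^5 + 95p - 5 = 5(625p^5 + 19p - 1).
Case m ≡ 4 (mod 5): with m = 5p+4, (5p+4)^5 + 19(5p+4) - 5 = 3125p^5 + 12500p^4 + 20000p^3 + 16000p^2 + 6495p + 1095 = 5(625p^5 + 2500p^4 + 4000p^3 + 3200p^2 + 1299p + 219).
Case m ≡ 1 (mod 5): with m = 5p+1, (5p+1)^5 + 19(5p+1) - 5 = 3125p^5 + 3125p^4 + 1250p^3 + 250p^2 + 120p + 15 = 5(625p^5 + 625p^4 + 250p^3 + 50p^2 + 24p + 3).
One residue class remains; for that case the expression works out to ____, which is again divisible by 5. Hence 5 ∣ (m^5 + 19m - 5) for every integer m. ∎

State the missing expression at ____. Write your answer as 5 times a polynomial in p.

The residues treated are {3, 0, 4, 1}, so the missing case is m ≡ 2 (mod 5); write m = 5p+2.
Then (5p+2)^5 + 19(5p+2) - 5 = 3125p^5 + 6250p^4 + 5000p^3 + 2000p^2 + 495p + 65 = 5(625p^5 + 1250p^4 + 1000p^3 + 400p^2 + 99p + 13).

5(625p^5 + 1250p^4 + 1000p^3 + 400p^2 + 99p + 13)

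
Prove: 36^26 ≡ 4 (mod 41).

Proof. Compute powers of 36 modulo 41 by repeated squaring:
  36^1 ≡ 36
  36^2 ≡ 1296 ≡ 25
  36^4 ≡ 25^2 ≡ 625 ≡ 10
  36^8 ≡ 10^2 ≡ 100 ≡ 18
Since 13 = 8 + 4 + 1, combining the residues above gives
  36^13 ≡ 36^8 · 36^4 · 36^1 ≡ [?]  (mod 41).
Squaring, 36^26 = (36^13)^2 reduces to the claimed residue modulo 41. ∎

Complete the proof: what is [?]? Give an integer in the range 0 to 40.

2

Multiply the listed residues: 18 · 10 · 36 = 180 → 6480.
Reducing modulo 41: 6480 = 158·41 + 2, so 36^13 ≡ 2.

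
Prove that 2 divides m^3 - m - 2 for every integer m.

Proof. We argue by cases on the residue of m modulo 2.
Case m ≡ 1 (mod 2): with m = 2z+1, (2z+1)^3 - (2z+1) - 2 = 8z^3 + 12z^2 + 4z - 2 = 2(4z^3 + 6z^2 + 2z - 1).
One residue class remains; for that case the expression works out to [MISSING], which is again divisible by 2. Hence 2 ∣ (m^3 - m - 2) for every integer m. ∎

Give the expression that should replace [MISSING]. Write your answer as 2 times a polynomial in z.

2(4z^3 - z - 1)

Only m ≡ 0 (mod 2) is unaccounted for. Put m = 2z:
(2z)^3 - (2z) - 2 expands to 8z^3 - 2z - 2,
and factoring out 2 leaves 2(4z^3 - z - 1).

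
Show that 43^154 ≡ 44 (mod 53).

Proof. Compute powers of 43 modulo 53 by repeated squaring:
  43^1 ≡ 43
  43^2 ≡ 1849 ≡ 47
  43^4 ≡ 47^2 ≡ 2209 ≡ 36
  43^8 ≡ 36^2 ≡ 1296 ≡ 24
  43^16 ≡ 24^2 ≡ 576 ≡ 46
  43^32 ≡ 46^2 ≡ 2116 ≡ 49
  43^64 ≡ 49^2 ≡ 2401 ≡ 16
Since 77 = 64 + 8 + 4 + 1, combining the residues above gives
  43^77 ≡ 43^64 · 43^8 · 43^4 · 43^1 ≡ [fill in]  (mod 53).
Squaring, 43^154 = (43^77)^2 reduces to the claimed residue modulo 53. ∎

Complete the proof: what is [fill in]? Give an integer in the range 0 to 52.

37

43^64 · 43^8 · 43^4 · 43^1 ≡ 16 · 24 · 36 · 43 = 594432.
594432 mod 53 = 37, so 43^77 ≡ 37 (mod 53).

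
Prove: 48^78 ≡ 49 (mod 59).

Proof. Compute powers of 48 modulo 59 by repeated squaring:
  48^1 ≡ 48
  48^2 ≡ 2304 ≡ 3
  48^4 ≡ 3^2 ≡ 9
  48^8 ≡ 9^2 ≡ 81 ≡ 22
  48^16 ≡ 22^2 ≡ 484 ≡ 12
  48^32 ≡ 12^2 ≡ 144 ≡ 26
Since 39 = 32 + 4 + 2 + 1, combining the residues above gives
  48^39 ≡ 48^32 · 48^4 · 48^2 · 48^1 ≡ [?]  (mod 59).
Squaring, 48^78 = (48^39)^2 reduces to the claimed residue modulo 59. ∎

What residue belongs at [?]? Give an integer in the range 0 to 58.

Multiply the listed residues: 26 · 9 · 3 · 48 = 234 → 702 → 33696.
Reducing modulo 59: 33696 = 571·59 + 7, so 48^39 ≡ 7.

7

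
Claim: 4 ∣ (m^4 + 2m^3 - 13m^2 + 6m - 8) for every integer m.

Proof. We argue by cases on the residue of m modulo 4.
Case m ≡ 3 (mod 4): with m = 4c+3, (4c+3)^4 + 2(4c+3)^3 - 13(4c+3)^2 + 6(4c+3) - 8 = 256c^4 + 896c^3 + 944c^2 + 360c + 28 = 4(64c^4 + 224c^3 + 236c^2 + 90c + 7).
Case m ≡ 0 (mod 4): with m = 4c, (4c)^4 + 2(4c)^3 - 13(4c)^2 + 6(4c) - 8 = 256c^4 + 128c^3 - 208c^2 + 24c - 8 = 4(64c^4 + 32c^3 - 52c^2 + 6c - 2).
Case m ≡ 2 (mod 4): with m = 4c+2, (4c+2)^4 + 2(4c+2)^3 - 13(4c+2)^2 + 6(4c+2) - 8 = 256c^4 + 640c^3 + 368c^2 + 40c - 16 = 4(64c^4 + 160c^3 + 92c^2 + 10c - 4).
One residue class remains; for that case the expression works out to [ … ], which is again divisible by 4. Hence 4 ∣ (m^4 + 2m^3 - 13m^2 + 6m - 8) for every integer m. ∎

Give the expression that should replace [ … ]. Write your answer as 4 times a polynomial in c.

4(64c^4 + 96c^3 - 4c^2 - 10c - 3)

Only m ≡ 1 (mod 4) is unaccounted for. Put m = 4c+1:
(4c+1)^4 + 2(4c+1)^3 - 13(4c+1)^2 + 6(4c+1) - 8 expands to 256c^4 + 384c^3 - 16c^2 - 40c - 12,
and factoring out 4 leaves 4(64c^4 + 96c^3 - 4c^2 - 10c - 3).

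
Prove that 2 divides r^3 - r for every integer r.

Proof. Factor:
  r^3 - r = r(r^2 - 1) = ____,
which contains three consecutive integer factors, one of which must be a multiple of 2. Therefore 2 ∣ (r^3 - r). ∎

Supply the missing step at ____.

(r - 1)r(r + 1)

r(r^2 - 1) = r(r - 1)(r + 1) = (r - 1)r(r + 1).
These three factors are consecutive integers, so their product is divisible by 2.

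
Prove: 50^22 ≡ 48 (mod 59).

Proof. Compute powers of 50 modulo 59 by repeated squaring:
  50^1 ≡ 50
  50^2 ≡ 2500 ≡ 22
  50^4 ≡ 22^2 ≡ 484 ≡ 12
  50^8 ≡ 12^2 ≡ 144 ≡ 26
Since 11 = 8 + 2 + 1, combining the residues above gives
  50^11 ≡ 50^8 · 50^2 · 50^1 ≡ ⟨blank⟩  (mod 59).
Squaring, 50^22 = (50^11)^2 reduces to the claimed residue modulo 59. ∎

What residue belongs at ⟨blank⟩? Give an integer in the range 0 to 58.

Multiply the listed residues: 26 · 22 · 50 = 572 → 28600.
Reducing modulo 59: 28600 = 484·59 + 44, so 50^11 ≡ 44.

44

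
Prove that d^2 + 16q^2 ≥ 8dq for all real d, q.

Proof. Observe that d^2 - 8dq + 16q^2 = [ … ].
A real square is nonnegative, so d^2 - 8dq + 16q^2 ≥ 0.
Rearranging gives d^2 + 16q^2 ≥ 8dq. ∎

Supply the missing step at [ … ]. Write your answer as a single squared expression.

(d - 4q)^2

The leading and trailing coefficients are 1^2 and 4^2, and 8 = 2·1·4, so the trinomial is (d - 4q)^2.
Hence d^2 - 8dq + 16q^2 ≥ 0.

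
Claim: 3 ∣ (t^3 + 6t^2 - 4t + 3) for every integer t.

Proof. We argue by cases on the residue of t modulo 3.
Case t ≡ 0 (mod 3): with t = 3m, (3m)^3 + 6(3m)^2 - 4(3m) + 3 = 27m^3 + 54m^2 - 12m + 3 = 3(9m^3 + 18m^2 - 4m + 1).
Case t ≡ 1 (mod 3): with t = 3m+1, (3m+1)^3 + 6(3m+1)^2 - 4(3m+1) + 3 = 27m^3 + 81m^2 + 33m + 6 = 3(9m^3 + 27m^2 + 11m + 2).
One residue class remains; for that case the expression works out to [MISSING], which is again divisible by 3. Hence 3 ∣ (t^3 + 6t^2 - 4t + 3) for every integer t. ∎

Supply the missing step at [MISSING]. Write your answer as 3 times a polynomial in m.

The residues treated are {0, 1}, so the missing case is t ≡ 2 (mod 3); write t = 3m+2.
Then (3m+2)^3 + 6(3m+2)^2 - 4(3m+2) + 3 = 27m^3 + 108m^2 + 96m + 27 = 3(9m^3 + 36m^2 + 32m + 9).

3(9m^3 + 36m^2 + 32m + 9)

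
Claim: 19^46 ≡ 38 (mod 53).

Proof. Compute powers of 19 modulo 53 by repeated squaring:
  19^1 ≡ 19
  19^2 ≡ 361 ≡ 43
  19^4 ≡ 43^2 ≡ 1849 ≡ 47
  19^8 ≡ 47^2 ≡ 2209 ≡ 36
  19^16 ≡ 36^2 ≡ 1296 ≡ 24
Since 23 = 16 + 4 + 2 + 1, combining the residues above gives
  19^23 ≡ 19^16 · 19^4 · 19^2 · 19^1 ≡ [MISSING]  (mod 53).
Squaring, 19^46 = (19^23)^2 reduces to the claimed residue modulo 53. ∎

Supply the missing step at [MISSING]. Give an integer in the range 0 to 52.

12

Multiply the listed residues: 24 · 47 · 43 · 19 = 1128 → 48504 → 921576.
Reducing modulo 53: 921576 = 17388·53 + 12, so 19^23 ≡ 12.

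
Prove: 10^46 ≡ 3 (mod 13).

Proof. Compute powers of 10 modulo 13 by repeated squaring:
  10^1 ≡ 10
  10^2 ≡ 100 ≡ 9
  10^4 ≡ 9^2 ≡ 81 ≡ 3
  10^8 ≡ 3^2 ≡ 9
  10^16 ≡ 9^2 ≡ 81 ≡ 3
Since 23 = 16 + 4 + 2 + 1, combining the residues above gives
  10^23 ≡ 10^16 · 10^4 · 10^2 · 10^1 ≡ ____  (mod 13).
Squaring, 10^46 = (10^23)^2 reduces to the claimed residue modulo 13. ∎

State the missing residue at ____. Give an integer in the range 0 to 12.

4

Multiply the listed residues: 3 · 3 · 9 · 10 = 9 → 81 → 810.
Reducing modulo 13: 810 = 62·13 + 4, so 10^23 ≡ 4.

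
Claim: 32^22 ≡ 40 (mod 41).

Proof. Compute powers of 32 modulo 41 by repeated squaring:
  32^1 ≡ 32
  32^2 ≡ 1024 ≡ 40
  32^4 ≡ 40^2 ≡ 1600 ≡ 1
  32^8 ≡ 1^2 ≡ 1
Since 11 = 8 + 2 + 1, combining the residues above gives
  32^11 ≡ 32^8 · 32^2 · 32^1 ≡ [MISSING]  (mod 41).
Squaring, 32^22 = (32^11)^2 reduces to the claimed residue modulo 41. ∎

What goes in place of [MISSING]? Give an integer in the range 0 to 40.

9

32^8 · 32^2 · 32^1 ≡ 1 · 40 · 32 = 1280.
1280 mod 41 = 9, so 32^11 ≡ 9 (mod 41).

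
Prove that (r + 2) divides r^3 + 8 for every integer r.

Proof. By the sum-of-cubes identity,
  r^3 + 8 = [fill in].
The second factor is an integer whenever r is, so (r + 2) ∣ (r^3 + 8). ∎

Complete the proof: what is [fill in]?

(r + 2)(r^2 - 2r + 4)

Polynomial division of r^3 + 8 by r + 2 leaves remainder 0 and quotient r^2 - 2r + 4.
Hence r^3 + 8 = (r + 2)(r^2 - 2r + 4).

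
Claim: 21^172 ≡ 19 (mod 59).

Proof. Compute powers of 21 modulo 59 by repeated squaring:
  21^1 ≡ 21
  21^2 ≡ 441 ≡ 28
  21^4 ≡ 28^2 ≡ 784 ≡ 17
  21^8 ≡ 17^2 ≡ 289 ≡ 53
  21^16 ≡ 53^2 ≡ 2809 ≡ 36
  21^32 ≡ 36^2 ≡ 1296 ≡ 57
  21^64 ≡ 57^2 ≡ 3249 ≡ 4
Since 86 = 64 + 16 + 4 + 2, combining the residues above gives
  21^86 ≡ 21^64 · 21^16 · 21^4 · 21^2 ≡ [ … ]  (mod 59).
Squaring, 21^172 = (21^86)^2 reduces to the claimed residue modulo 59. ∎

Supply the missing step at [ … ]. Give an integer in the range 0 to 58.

21^64 · 21^16 · 21^4 · 21^2 ≡ 4 · 36 · 17 · 28 = 68544.
68544 mod 59 = 45, so 21^86 ≡ 45 (mod 59).

45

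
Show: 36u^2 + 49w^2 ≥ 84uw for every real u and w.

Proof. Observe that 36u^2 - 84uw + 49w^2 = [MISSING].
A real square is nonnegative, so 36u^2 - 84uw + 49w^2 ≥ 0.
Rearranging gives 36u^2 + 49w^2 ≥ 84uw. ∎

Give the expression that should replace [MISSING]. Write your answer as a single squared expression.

(6u - 7w)^2

The leading and trailing coefficients are 6^2 and 7^2, and 84 = 2·6·7, so the trinomial is (6u - 7w)^2.
Hence 36u^2 - 84uw + 49w^2 ≥ 0.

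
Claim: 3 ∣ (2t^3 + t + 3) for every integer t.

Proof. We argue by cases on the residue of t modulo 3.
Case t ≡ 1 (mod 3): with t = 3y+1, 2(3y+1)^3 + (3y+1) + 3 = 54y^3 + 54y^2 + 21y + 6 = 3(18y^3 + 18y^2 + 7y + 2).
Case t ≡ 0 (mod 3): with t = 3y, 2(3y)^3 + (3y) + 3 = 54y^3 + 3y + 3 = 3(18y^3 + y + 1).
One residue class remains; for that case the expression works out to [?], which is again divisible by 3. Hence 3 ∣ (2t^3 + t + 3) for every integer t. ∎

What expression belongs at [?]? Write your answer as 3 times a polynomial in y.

3(18y^3 + 36y^2 + 25y + 7)

The residues treated are {1, 0}, so the missing case is t ≡ 2 (mod 3); write t = 3y+2.
Then 2(3y+2)^3 + (3y+2) + 3 = 54y^3 + 108y^2 + 75y + 21 = 3(18y^3 + 36y^2 + 25y + 7).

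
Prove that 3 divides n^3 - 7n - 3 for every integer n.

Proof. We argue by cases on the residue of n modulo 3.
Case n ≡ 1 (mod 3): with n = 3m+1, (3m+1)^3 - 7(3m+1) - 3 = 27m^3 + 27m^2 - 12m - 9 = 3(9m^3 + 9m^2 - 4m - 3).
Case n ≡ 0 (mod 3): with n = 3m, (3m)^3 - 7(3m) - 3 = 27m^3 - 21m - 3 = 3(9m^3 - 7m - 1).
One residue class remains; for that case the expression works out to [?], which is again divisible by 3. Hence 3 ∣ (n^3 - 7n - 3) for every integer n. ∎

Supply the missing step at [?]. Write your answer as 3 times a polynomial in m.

The residues treated are {1, 0}, so the missing case is n ≡ 2 (mod 3); write n = 3m+2.
Then (3m+2)^3 - 7(3m+2) - 3 = 27m^3 + 54m^2 + 15m - 9 = 3(9m^3 + 18m^2 + 5m - 3).

3(9m^3 + 18m^2 + 5m - 3)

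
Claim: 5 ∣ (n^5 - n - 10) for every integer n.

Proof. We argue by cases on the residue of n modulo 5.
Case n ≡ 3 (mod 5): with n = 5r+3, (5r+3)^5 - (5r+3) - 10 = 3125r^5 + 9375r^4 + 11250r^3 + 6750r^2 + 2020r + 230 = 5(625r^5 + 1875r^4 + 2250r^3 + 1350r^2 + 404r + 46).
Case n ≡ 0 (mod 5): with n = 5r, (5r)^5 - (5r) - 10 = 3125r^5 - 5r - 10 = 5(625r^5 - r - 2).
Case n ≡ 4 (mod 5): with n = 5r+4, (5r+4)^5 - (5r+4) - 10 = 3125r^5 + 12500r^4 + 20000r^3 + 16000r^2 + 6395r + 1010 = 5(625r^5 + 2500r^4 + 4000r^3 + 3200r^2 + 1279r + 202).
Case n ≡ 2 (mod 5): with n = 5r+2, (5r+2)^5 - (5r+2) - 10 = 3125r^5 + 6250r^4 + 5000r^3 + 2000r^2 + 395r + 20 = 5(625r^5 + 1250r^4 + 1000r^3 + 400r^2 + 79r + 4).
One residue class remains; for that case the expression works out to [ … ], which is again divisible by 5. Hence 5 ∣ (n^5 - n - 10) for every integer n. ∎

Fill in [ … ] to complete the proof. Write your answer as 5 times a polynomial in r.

5(625r^5 + 625r^4 + 250r^3 + 50r^2 + 4r - 2)

The residues treated are {3, 0, 4, 2}, so the missing case is n ≡ 1 (mod 5); write n = 5r+1.
Then (5r+1)^5 - (5r+1) - 10 = 3125r^5 + 3125r^4 + 1250r^3 + 250r^2 + 20r - 10 = 5(625r^5 + 625r^4 + 250r^3 + 50r^2 + 4r - 2).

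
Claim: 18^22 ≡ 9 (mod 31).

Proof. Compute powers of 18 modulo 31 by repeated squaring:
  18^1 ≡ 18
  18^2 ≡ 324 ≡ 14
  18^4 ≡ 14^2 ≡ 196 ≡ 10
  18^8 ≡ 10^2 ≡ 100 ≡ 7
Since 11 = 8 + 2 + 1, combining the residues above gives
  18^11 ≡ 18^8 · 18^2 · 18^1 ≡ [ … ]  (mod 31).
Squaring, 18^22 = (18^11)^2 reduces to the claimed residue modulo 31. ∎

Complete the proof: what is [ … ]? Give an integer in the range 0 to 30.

Multiply the listed residues: 7 · 14 · 18 = 98 → 1764.
Reducing modulo 31: 1764 = 56·31 + 28, so 18^11 ≡ 28.

28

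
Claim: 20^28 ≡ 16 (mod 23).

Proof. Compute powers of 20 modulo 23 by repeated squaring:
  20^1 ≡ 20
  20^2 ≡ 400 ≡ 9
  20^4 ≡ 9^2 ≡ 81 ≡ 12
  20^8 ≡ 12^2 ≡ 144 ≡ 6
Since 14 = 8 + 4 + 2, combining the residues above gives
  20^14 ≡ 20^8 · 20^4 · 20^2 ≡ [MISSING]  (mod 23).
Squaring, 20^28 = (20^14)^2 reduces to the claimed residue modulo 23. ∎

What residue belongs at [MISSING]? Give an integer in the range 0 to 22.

20^8 · 20^4 · 20^2 ≡ 6 · 12 · 9 = 648.
648 mod 23 = 4, so 20^14 ≡ 4 (mod 23).

4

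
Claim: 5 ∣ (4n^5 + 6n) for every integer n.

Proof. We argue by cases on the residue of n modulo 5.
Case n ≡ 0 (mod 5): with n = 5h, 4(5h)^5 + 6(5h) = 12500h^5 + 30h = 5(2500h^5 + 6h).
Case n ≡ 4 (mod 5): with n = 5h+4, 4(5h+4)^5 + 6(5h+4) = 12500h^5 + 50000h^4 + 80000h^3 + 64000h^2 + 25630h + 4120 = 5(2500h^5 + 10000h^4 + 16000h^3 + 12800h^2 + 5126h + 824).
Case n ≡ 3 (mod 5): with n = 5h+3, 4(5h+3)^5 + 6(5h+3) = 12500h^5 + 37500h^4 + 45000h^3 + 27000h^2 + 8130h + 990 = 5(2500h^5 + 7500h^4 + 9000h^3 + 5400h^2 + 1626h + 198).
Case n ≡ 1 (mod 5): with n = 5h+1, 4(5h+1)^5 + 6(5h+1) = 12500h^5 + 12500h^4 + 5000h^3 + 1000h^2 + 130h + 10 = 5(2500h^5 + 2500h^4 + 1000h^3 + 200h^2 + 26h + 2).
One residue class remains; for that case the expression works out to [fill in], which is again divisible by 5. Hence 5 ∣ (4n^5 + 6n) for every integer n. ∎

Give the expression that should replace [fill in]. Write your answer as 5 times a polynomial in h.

The residues treated are {0, 4, 3, 1}, so the missing case is n ≡ 2 (mod 5); write n = 5h+2.
Then 4(5h+2)^5 + 6(5h+2) = 12500h^5 + 25000h^4 + 20000h^3 + 8000h^2 + 1630h + 140 = 5(2500h^5 + 5000h^4 + 4000h^3 + 1600h^2 + 326h + 28).

5(2500h^5 + 5000h^4 + 4000h^3 + 1600h^2 + 326h + 28)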